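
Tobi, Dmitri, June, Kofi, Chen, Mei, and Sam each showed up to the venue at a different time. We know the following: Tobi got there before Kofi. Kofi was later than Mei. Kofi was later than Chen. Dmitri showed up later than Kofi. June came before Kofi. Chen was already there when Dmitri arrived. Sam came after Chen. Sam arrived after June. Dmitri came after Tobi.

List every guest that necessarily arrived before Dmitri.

Directly stated before Dmitri: Chen, Kofi, and Tobi.
June reaches Dmitri via June → Kofi → Dmitri.
Mei reaches Dmitri via Mei → Kofi → Dmitri.
No chain forces Sam ahead of Dmitri.

Chen, June, Kofi, Mei, Tobi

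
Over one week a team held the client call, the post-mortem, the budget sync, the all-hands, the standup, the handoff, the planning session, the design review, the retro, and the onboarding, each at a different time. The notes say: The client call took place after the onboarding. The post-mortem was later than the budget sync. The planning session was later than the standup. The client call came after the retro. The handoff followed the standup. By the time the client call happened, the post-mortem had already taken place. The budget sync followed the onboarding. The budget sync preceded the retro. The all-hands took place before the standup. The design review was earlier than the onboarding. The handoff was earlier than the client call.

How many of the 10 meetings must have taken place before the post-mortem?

3

Directly stated before the post-mortem: the budget sync.
The design review reaches the post-mortem via the design review → the onboarding → the budget sync → the post-mortem.
The onboarding reaches the post-mortem via the onboarding → the budget sync → the post-mortem.
That's the budget sync, the design review, and the onboarding — 3 in all.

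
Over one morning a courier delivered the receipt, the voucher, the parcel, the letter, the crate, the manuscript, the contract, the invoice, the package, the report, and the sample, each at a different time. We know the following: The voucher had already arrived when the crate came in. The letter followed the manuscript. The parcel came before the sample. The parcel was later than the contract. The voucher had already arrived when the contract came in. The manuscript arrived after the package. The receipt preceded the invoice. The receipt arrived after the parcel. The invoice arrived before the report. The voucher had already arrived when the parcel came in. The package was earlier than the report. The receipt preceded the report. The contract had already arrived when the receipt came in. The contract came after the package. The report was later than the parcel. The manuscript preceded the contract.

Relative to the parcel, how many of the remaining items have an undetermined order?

2

Forced before the parcel: the contract, the manuscript, the package, and the voucher; forced after the parcel: the invoice, the receipt, the report, and the sample.
That leaves the crate and the letter with no forced order relative to the parcel — 2.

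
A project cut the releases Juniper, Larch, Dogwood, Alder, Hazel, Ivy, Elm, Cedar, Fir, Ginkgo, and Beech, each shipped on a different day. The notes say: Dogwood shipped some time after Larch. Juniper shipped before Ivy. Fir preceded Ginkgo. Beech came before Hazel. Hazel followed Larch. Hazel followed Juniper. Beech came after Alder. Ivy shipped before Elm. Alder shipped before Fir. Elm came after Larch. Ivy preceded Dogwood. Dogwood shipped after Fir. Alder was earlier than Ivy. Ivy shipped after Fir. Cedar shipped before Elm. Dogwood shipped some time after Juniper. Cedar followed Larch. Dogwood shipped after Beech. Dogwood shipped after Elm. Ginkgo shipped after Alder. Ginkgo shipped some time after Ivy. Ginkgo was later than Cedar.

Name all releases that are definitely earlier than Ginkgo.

Alder, Cedar, Fir, Ivy, Juniper, Larch

Directly stated before Ginkgo: Alder, Cedar, Fir, and Ivy.
Juniper reaches Ginkgo via Juniper → Ivy → Ginkgo.
Larch reaches Ginkgo via Larch → Cedar → Ginkgo.
No chain forces Beech (or any of the others) ahead of Ginkgo.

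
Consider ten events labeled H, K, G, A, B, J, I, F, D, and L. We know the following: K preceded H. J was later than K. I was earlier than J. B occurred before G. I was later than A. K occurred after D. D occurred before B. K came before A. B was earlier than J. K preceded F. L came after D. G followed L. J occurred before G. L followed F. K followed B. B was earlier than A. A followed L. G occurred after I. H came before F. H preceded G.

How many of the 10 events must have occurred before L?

5

Directly stated before L: D and F.
B reaches L via B → K → F → L.
H reaches L via H → F → L.
K reaches L via K → F → L.
No chain forces I (or any of the others) ahead of L.
That's B, D, F, H, and K — 5 in all.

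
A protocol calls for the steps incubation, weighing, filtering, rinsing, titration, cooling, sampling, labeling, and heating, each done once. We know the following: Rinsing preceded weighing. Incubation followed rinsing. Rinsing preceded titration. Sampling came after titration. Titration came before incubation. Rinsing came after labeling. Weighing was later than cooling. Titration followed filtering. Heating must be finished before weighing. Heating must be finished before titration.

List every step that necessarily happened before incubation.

filtering, heating, labeling, rinsing, titration

Directly stated before incubation: rinsing and titration.
Filtering reaches incubation via filtering → titration → incubation.
Heating reaches incubation via heating → titration → incubation.
Labeling reaches incubation via labeling → rinsing → incubation.
No chain forces cooling (or any of the others) ahead of incubation.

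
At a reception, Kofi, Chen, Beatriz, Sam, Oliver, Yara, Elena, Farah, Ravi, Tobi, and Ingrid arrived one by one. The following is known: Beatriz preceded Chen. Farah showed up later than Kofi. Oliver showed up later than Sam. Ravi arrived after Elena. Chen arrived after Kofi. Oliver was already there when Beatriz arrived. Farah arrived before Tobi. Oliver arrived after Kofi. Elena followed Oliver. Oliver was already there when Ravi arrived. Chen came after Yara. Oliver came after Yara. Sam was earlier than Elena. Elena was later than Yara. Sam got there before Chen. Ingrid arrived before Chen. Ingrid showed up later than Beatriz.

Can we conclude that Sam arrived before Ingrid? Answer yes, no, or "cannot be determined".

yes

Chain the constraints: Sam → Oliver → Beatriz → Ingrid. Each link is directly stated, so Sam comes before Ingrid.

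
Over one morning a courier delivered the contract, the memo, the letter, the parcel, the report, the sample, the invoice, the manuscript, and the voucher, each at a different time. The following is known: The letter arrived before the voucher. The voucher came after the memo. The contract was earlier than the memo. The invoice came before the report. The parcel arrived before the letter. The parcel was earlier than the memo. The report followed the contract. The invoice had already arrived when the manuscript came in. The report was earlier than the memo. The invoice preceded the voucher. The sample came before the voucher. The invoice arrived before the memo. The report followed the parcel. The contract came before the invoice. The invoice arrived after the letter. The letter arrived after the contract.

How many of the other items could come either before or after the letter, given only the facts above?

Forced before the letter: the contract and the parcel; forced after the letter: the invoice, the manuscript, the memo, the report, and the voucher.
That leaves the sample with no forced order relative to the letter — 1.

1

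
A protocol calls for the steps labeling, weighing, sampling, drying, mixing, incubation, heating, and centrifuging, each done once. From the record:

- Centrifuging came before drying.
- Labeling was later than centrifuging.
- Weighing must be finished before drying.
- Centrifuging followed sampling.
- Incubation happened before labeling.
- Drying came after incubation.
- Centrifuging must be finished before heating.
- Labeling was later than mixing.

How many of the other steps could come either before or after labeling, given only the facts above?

3

Forced before labeling: centrifuging, incubation, mixing, and sampling.
That leaves drying, heating, and weighing with no forced order relative to labeling — 3.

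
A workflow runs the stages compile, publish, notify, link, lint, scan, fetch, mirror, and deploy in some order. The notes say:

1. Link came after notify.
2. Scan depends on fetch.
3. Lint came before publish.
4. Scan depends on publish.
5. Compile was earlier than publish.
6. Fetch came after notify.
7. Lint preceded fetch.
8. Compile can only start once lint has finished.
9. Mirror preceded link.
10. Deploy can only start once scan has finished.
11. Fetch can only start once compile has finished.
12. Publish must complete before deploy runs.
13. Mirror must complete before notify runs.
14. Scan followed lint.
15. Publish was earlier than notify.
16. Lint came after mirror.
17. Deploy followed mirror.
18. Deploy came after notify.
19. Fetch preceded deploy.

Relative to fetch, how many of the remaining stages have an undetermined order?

Forced before fetch: compile, lint, mirror, notify, and publish; forced after fetch: deploy and scan.
That leaves link with no forced order relative to fetch — 1.

1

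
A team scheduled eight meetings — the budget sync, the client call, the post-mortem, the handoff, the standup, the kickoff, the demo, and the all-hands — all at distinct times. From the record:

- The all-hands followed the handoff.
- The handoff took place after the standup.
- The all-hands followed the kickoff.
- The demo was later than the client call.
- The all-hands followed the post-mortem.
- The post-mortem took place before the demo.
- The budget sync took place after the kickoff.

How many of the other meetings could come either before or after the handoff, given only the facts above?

Forced before the handoff: the standup; forced after the handoff: the all-hands.
That leaves the budget sync, the client call, the demo, the kickoff, and the post-mortem with no forced order relative to the handoff — 5.

5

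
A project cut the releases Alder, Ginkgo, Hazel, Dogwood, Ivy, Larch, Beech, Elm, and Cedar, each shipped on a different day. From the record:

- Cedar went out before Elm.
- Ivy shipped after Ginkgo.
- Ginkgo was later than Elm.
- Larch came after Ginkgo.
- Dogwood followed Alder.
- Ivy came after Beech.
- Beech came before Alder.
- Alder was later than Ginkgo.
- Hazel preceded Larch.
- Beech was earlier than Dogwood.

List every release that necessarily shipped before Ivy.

Directly stated before Ivy: Beech and Ginkgo.
Cedar reaches Ivy via Cedar → Elm → Ginkgo → Ivy.
Elm reaches Ivy via Elm → Ginkgo → Ivy.
No chain forces Dogwood (or any of the others) ahead of Ivy.

Beech, Cedar, Elm, Ginkgo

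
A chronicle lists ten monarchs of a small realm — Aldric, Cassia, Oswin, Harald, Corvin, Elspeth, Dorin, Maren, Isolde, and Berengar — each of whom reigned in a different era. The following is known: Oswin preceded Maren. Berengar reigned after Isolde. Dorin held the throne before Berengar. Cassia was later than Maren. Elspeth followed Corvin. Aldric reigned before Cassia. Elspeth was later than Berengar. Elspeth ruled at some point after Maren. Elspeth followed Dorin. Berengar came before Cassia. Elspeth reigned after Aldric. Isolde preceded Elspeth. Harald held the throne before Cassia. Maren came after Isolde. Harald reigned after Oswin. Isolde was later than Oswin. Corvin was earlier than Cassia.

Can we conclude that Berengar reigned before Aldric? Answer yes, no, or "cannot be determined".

cannot be determined

No chain of stated constraints runs from Berengar to Aldric, and none runs from Aldric to Berengar either.
So the relative order of Berengar and Aldric is not fixed by the given facts.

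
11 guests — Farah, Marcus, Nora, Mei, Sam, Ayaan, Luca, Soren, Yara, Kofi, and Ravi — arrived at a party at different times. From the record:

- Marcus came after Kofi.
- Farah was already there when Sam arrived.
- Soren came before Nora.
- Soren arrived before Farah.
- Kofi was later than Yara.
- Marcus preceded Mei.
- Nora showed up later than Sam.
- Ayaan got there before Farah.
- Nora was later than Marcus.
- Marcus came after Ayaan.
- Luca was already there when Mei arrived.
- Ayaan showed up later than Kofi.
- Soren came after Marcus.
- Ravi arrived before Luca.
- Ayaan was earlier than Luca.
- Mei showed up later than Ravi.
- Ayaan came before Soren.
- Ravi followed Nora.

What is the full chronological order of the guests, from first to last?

Yara, Kofi, Ayaan, Marcus, Soren, Farah, Sam, Nora, Ravi, Luca, Mei

The constraints fix every adjacent pair, so only one ordering works:
Yara → Kofi → Ayaan → Marcus → Soren → Farah → Sam → Nora → Ravi → Luca → Mei.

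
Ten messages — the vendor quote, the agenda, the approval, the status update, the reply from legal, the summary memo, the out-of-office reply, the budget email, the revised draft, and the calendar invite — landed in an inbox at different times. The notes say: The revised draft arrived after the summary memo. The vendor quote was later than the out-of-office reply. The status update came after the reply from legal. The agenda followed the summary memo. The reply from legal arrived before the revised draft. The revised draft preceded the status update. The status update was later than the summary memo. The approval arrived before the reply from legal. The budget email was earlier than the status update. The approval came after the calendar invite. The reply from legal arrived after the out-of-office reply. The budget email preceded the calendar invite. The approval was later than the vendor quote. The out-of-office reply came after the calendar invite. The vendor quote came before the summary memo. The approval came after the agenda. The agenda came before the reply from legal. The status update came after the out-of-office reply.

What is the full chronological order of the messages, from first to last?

The constraints fix every adjacent pair, so only one ordering works:
the budget email → the calendar invite → the out-of-office reply → the vendor quote → the summary memo → the agenda → the approval → the reply from legal → the revised draft → the status update.

the budget email, the calendar invite, the out-of-office reply, the vendor quote, the summary memo, the agenda, the approval, the reply from legal, the revised draft, the status update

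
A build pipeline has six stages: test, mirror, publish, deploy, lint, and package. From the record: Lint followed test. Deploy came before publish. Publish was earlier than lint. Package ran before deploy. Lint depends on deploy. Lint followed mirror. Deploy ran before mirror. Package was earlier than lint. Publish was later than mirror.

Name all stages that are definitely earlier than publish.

deploy, mirror, package

Directly stated before publish: deploy and mirror.
Package reaches publish via package → deploy → publish.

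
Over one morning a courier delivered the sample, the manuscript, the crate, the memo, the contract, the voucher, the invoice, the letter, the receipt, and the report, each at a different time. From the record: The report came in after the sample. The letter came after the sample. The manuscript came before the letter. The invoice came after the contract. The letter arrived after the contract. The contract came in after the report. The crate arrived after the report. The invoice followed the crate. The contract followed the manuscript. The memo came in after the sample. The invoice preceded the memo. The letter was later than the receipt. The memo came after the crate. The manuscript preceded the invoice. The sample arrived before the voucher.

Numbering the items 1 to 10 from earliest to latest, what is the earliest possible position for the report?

The sample must come before the report — 1 forced predecessor.
Nothing else is forced ahead of the report, so its earliest slot is position 1 + 1 = 2.

2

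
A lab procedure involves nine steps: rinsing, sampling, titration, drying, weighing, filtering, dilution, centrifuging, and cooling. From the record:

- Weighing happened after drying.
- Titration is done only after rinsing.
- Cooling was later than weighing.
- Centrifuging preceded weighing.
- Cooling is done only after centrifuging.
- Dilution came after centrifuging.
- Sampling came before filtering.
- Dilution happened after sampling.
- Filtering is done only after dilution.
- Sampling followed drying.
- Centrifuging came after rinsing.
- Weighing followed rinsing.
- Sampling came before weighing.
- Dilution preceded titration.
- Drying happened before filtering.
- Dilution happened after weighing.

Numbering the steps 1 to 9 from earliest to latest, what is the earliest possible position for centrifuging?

Rinsing must come before centrifuging — 1 forced predecessor.
Nothing else is forced ahead of centrifuging, so its earliest slot is position 1 + 1 = 2.

2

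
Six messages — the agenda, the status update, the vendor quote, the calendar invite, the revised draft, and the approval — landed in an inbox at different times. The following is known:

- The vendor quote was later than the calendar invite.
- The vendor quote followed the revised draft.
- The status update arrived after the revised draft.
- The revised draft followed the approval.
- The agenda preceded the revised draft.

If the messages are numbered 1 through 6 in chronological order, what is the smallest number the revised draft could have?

3

The agenda and the approval must both come before the revised draft — 2 forced predecessors.
Nothing else is forced ahead of the revised draft, so its earliest slot is position 2 + 1 = 3.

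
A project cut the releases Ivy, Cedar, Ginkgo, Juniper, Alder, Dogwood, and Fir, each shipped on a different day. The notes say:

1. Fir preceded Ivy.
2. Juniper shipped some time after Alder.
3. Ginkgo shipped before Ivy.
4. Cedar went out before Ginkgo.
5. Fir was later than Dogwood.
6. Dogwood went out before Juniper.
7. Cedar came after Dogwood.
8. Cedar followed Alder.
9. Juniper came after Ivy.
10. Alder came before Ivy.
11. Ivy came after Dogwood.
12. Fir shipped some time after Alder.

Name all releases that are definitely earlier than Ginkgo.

Alder, Cedar, Dogwood

Directly stated before Ginkgo: Cedar.
Alder reaches Ginkgo via Alder → Cedar → Ginkgo.
Dogwood reaches Ginkgo via Dogwood → Cedar → Ginkgo.
No chain forces Ivy (or any of the others) ahead of Ginkgo.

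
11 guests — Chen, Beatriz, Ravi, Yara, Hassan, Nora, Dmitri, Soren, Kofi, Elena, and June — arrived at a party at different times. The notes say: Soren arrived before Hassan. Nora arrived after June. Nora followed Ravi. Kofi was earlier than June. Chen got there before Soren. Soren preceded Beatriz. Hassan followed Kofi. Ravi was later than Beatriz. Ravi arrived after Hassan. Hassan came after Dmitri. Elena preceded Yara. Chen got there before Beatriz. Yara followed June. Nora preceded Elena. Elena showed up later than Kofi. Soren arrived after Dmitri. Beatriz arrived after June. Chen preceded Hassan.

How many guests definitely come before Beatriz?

Directly stated before Beatriz: Chen, June, and Soren.
Dmitri reaches Beatriz via Dmitri → Soren → Beatriz.
Kofi reaches Beatriz via Kofi → June → Beatriz.
No chain forces Yara (or any of the others) ahead of Beatriz.
That's Chen, Dmitri, June, Kofi, and Soren — 5 in all.

5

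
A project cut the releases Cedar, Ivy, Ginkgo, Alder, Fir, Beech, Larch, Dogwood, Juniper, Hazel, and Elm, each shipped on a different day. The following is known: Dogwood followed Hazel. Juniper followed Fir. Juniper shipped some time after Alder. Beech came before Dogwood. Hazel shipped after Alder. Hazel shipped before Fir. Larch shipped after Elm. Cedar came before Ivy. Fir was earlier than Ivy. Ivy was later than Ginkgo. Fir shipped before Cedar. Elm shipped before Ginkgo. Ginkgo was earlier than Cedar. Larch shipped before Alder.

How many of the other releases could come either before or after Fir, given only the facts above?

Forced before Fir: Alder, Elm, Hazel, and Larch; forced after Fir: Cedar, Ivy, and Juniper.
That leaves Beech, Dogwood, and Ginkgo with no forced order relative to Fir — 3.

3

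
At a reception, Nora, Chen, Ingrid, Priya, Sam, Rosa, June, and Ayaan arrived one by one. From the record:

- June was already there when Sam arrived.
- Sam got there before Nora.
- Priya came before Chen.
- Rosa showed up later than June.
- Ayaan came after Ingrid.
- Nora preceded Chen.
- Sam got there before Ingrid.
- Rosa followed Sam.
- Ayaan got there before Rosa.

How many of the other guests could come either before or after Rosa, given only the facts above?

3

Forced before Rosa: Ayaan, Ingrid, June, and Sam.
That leaves Chen, Nora, and Priya with no forced order relative to Rosa — 3.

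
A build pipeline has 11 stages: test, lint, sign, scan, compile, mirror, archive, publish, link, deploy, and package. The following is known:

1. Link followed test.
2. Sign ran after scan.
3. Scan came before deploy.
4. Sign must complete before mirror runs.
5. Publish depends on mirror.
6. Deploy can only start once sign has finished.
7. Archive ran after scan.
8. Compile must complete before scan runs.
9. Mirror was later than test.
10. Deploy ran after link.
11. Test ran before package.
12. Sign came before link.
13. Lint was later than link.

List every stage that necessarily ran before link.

compile, scan, sign, test

Directly stated before link: sign and test.
Compile reaches link via compile → scan → sign → link.
Scan reaches link via scan → sign → link.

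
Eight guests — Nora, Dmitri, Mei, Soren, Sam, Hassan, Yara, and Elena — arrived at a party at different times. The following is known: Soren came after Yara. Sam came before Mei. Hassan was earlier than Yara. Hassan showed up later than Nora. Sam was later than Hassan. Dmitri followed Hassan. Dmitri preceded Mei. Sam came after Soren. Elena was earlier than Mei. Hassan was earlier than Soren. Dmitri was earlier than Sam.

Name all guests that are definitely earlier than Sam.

Directly stated before Sam: Dmitri, Hassan, and Soren.
Nora reaches Sam via Nora → Hassan → Sam.
Yara reaches Sam via Yara → Soren → Sam.

Dmitri, Hassan, Nora, Soren, Yara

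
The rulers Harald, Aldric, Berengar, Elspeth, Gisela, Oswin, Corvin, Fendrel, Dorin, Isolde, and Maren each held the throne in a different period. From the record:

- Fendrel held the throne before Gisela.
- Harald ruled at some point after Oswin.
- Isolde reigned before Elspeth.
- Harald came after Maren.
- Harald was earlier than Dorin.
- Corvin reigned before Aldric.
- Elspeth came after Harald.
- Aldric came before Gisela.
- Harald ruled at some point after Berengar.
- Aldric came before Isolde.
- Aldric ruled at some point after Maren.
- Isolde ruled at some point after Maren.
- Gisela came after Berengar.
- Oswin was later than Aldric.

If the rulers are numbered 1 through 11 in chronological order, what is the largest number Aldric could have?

5

Aldric must come before Dorin, Elspeth, Gisela, Harald, Isolde, and Oswin — 6 rulers forced after them.
Everything else can be placed before Aldric in some valid order, so Aldric can sit as late as position 11 − 6 = 5.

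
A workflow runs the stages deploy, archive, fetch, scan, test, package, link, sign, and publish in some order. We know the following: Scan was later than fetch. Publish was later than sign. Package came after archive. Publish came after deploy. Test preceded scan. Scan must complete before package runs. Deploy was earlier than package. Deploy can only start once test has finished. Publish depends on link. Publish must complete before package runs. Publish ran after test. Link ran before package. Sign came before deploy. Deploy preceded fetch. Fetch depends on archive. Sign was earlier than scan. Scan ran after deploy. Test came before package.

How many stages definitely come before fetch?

4

Directly stated before fetch: archive and deploy.
Sign reaches fetch via sign → deploy → fetch.
Test reaches fetch via test → deploy → fetch.
No chain forces package (or any of the others) ahead of fetch.
That's archive, deploy, sign, and test — 4 in all.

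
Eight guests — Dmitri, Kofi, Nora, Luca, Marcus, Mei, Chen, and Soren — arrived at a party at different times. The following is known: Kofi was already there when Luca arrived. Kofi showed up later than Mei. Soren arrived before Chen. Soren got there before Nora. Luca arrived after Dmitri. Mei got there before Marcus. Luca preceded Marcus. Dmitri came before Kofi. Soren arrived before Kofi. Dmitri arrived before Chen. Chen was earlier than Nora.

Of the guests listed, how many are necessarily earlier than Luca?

4

Directly stated before Luca: Dmitri and Kofi.
Mei reaches Luca via Mei → Kofi → Luca.
Soren reaches Luca via Soren → Kofi → Luca.
No chain forces Nora (or any of the others) ahead of Luca.
That's Dmitri, Kofi, Mei, and Soren — 4 in all.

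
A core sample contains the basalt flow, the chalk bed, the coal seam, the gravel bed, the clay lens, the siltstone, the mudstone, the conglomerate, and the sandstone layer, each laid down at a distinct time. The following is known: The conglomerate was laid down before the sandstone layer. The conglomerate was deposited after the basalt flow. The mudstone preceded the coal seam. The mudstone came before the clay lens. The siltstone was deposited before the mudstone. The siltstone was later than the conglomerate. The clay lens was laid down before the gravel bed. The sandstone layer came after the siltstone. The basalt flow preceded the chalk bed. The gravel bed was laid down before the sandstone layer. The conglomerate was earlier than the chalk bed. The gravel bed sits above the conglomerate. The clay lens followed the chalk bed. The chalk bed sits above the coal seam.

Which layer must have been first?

the basalt flow

The basalt flow has a chain of constraints placing it before every other layer, so the basalt flow must be first.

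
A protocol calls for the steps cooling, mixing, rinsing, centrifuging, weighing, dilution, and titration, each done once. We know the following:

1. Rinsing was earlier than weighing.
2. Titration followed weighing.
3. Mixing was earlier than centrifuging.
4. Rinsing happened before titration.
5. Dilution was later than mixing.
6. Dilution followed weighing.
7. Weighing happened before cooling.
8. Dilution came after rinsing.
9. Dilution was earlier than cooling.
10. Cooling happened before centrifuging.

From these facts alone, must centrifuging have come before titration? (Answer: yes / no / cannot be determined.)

No chain of stated constraints runs from centrifuging to titration, and none runs from titration to centrifuging either.
So the relative order of centrifuging and titration is not fixed by the given facts.

cannot be determined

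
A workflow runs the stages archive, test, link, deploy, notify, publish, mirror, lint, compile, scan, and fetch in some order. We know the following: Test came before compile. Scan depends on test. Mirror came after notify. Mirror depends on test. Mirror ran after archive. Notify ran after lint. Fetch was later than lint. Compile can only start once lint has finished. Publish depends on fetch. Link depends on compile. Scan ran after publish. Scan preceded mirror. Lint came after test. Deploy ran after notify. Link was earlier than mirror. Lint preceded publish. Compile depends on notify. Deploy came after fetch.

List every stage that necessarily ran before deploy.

Directly stated before deploy: fetch and notify.
Lint reaches deploy via lint → notify → deploy.
Test reaches deploy via test → lint → notify → deploy.
No chain forces archive (or any of the others) ahead of deploy.

fetch, lint, notify, test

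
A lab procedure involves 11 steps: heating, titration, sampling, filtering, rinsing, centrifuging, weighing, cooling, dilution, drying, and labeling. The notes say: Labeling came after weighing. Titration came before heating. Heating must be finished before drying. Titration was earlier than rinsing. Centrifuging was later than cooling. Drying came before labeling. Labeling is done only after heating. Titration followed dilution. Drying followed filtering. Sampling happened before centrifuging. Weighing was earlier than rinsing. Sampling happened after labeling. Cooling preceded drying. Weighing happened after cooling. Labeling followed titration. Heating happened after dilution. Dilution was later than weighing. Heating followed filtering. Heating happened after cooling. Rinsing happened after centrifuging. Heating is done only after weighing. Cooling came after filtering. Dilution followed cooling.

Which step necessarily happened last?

rinsing

Every other step has a chain of constraints placing it before rinsing, so rinsing is last.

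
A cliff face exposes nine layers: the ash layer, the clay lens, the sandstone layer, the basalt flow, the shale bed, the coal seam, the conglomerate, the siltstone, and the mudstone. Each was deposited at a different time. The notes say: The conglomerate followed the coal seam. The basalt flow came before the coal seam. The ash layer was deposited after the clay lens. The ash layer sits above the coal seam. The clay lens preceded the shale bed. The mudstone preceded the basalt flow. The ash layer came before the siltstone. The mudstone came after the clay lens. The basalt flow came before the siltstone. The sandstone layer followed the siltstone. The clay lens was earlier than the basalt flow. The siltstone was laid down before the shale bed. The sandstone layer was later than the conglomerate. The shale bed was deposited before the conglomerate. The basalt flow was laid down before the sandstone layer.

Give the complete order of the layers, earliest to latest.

The constraints fix every adjacent pair, so only one ordering works:
the clay lens → the mudstone → the basalt flow → the coal seam → the ash layer → the siltstone → the shale bed → the conglomerate → the sandstone layer.

the clay lens, the mudstone, the basalt flow, the coal seam, the ash layer, the siltstone, the shale bed, the conglomerate, the sandstone layer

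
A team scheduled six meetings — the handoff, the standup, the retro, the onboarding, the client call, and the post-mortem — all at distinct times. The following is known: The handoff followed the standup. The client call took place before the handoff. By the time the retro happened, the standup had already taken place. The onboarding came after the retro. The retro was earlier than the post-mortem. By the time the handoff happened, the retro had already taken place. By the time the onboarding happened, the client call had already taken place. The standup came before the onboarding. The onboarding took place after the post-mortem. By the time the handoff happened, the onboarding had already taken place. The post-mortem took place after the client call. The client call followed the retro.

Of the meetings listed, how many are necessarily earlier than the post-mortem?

Directly stated before the post-mortem: the client call and the retro.
The standup reaches the post-mortem via the standup → the retro → the post-mortem.
No chain forces the handoff (or any of the others) ahead of the post-mortem.
That's the client call, the retro, and the standup — 3 in all.

3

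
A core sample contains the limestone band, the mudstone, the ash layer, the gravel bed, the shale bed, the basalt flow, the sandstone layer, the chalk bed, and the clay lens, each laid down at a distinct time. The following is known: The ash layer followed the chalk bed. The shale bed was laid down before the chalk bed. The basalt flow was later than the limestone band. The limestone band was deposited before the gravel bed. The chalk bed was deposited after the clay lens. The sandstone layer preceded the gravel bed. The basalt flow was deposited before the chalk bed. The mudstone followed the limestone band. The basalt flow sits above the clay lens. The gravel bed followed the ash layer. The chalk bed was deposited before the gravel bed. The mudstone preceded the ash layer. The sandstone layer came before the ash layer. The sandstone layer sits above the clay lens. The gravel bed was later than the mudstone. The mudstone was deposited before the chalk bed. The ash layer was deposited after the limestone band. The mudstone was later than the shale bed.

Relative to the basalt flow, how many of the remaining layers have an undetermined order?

3

Forced before the basalt flow: the clay lens and the limestone band; forced after the basalt flow: the ash layer, the chalk bed, and the gravel bed.
That leaves the mudstone, the sandstone layer, and the shale bed with no forced order relative to the basalt flow — 3.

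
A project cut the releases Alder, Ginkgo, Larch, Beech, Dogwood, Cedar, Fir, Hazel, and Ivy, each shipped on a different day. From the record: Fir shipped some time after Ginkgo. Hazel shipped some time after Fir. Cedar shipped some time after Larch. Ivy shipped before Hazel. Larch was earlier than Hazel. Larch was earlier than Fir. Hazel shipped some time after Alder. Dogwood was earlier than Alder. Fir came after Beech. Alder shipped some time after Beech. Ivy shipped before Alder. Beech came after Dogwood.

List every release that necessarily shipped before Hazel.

Alder, Beech, Dogwood, Fir, Ginkgo, Ivy, Larch

Directly stated before Hazel: Alder, Fir, Ivy, and Larch.
Beech reaches Hazel via Beech → Alder → Hazel.
Dogwood reaches Hazel via Dogwood → Alder → Hazel.
Ginkgo reaches Hazel via Ginkgo → Fir → Hazel.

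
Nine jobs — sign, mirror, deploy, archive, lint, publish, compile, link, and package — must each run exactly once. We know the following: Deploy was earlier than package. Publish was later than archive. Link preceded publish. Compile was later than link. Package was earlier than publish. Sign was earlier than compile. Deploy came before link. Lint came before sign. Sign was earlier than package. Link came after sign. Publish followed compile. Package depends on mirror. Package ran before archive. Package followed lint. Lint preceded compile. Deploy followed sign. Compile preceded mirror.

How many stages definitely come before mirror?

Directly stated before mirror: compile.
Deploy reaches mirror via deploy → link → compile → mirror.
Link reaches mirror via link → compile → mirror.
Lint reaches mirror via lint → compile → mirror.
Likewise sign reaches mirror by chaining the stated constraints.
No chain forces archive (or any of the others) ahead of mirror.
That's compile, deploy, link, lint, and sign — 5 in all.

5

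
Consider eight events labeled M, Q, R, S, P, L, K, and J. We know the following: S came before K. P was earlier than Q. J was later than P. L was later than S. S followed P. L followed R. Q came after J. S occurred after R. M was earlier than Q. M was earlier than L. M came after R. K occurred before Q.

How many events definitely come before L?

4

Directly stated before L: M, R, and S.
P reaches L via P → S → L.
No chain forces Q (or any of the others) ahead of L.
That's M, P, R, and S — 4 in all.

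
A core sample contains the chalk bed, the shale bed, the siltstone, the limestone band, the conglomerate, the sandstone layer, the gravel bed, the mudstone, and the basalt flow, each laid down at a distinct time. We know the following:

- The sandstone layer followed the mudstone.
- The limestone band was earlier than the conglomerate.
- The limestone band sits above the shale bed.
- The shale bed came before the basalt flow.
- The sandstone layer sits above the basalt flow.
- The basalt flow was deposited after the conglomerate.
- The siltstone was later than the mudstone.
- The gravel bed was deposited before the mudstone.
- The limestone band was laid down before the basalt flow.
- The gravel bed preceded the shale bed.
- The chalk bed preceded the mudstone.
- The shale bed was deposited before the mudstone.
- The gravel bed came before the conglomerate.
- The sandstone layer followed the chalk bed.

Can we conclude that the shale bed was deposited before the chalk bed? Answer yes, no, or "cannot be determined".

No chain of stated constraints runs from the shale bed to the chalk bed, and none runs from the chalk bed to the shale bed either.
So the relative order of the shale bed and the chalk bed is not fixed by the given facts.

cannot be determined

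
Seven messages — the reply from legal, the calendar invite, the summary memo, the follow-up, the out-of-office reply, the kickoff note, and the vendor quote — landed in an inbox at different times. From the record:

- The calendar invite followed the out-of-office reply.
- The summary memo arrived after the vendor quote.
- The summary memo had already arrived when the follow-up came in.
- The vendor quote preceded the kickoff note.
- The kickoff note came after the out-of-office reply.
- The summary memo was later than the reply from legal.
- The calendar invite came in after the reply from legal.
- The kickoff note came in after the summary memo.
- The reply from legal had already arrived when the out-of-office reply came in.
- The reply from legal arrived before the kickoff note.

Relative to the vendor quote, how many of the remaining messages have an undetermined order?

3

Forced after the vendor quote: the follow-up, the kickoff note, and the summary memo.
That leaves the calendar invite, the out-of-office reply, and the reply from legal with no forced order relative to the vendor quote — 3.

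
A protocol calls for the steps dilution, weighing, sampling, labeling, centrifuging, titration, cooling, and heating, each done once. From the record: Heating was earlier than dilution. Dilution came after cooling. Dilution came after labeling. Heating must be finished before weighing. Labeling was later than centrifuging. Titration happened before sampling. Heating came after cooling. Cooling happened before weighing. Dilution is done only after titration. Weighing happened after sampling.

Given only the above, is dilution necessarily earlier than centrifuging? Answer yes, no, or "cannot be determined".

Tracing the constraints gives centrifuging → labeling → dilution, so centrifuging must come before dilution.
That means dilution cannot be before centrifuging.

no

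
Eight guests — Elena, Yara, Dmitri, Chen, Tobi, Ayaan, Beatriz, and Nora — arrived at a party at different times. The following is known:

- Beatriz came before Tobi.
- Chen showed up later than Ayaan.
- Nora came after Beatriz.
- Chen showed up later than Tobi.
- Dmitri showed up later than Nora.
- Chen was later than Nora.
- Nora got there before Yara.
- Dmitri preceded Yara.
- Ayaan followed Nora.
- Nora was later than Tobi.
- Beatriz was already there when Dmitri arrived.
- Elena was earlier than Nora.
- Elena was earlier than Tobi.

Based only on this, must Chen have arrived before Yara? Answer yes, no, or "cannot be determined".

cannot be determined

No chain of stated constraints runs from Chen to Yara, and none runs from Yara to Chen either.
So the relative order of Chen and Yara is not fixed by the given facts.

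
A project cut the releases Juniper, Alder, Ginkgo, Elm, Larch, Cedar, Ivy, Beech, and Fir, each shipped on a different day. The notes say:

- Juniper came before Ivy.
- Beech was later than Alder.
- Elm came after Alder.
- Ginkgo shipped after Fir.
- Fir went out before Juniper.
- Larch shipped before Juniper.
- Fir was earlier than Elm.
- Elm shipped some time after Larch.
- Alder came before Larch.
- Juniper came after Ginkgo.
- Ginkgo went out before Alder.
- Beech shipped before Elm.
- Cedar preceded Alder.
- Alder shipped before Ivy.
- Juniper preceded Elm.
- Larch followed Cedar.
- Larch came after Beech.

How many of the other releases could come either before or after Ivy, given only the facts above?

Forced before Ivy: Alder, Beech, Cedar, Fir, Ginkgo, Juniper, and Larch.
That leaves Elm with no forced order relative to Ivy — 1.

1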